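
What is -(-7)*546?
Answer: 3822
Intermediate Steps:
-(-7)*546 = -1*(-3822) = 3822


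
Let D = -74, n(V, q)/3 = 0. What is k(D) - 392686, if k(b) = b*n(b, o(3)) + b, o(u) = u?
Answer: -392760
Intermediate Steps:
n(V, q) = 0 (n(V, q) = 3*0 = 0)
k(b) = b (k(b) = b*0 + b = 0 + b = b)
k(D) - 392686 = -74 - 392686 = -392760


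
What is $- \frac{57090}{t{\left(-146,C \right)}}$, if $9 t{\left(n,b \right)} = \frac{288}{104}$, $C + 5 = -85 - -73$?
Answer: $- \frac{371085}{2} \approx -1.8554 \cdot 10^{5}$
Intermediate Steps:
$C = -17$ ($C = -5 - 12 = -17$)
$t{\left(n,b \right)} = \frac{4}{13}$ ($t{\left(n,b \right)} = \frac{288 \cdot \frac{1}{104}}{9} = \frac{1}{9} \cdot \frac{36}{13} = \frac{4}{13}$)
$- \frac{57090}{t{\left(-146,C \right)}} = - \frac{57090}{\frac{4}{13}} = \left(-57090\right) \frac{13}{4} = - \frac{371085}{2}$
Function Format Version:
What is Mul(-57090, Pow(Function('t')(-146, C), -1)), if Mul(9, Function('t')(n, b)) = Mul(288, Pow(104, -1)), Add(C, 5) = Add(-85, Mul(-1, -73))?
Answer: Rational(-371085, 2) ≈ -1.8554e+5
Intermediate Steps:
C = -17 (C = Add(-5, Add(-85, Mul(-1, -73))) = Add(-5, Add(-85, 73)) = Add(-5, -12) = -17)
Function('t')(n, b) = Rational(4, 13) (Function('t')(n, b) = Mul(Rational(1, 9), Mul(288, Pow(104, -1))) = Mul(Rational(1, 9), Mul(288, Rational(1, 104))) = Mul(Rational(1, 9), Rational(36, 13)) = Rational(4, 13))
Mul(-57090, Pow(Function('t')(-146, C), -1)) = Mul(-57090, Pow(Rational(4, 13), -1)) = Mul(-57090, Rational(13, 4)) = Rational(-371085, 2)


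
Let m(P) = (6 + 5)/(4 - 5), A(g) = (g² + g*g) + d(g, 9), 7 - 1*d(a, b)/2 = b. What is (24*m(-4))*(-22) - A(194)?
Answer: -69460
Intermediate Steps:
d(a, b) = 14 - 2*b
A(g) = -4 + 2*g² (A(g) = (g² + g*g) + (14 - 2*9) = (g² + g²) + (14 - 18) = 2*g² - 4 = -4 + 2*g²)
m(P) = -11 (m(P) = 11/(-1) = 11*(-1) = -11)
(24*m(-4))*(-22) - A(194) = (24*(-11))*(-22) - (-4 + 2*194²) = -264*(-22) - (-4 + 2*37636) = 5808 - (-4 + 75272) = 5808 - 1*75268 = 5808 - 75268 = -69460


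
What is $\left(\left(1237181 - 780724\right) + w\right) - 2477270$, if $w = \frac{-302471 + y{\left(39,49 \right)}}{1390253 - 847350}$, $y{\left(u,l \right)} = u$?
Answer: $- \frac{1097105742571}{542903} \approx -2.0208 \cdot 10^{6}$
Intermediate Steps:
$w = - \frac{302432}{542903}$ ($w = \frac{-302471 + 39}{1390253 - 847350} = - \frac{302432}{1390253 - 847350} = - \frac{302432}{542903} \approx -0.55706$)
$\left(\left(1237181 - 780724\right) + w\right) - 2477270 = \left(\left(1237181 - 780724\right) - \frac{302432}{542903}\right) - 2477270 = \left(456457 - \frac{302432}{542903}\right) - 2477270 = \frac{247811572239}{542903} - 2477270 = - \frac{1097105742571}{542903}$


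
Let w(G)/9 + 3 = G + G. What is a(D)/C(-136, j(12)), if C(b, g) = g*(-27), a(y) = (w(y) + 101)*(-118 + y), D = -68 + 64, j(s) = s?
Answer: 61/81 ≈ 0.75309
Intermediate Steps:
D = -4
w(G) = -27 + 18*G (w(G) = -27 + 9*(G + G) = -27 + 9*(2*G) = -27 + 18*G)
a(y) = (-118 + y)*(74 + 18*y) (a(y) = ((-27 + 18*y) + 101)*(-118 + y) = (74 + 18*y)*(-118 + y) = (-118 + y)*(74 + 18*y))
C(b, g) = -27*g
a(D)/C(-136, j(12)) = (-8732 - 2050*(-4) + 18*(-4)²)/((-27*12)) = (-8732 + 8200 + 18*16)/(-324) = (-8732 + 8200 + 288)*(-1/324) = -244*(-1/324) = 61/81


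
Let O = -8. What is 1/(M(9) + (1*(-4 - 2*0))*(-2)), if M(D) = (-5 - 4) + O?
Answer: -⅑ ≈ -0.11111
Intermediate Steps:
M(D) = -17 (M(D) = (-5 - 4) - 8 = -9 - 8 = -17)
1/(M(9) + (1*(-4 - 2*0))*(-2)) = 1/(-17 + (1*(-4 - 2*0))*(-2)) = 1/(-17 + (1*(-4 + 0))*(-2)) = 1/(-17 + (1*(-4))*(-2)) = 1/(-17 - 4*(-2)) = 1/(-17 + 8) = 1/(-9) = -⅑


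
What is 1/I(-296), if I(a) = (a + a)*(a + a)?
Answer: 1/350464 ≈ 2.8534e-6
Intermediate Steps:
I(a) = 4*a**2 (I(a) = (2*a)*(2*a) = 4*a**2)
1/I(-296) = 1/(4*(-296)**2) = 1/(4*87616) = 1/350464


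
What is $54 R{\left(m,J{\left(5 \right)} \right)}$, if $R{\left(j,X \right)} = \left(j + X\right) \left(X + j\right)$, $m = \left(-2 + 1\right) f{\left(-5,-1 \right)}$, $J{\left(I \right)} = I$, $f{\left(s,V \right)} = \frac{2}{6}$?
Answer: $1176$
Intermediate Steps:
$f{\left(s,V \right)} = \frac{1}{3}$ ($f{\left(s,V \right)} = 2 \cdot \frac{1}{6} = \frac{1}{3}$)
$m = - \frac{1}{3}$ ($m = \left(-2 + 1\right) \frac{1}{3} = \left(-1\right) \frac{1}{3} = - \frac{1}{3} \approx -0.33333$)
$R{\left(j,X \right)} = \left(X + j\right)^{2}$ ($R{\left(j,X \right)} = \left(X + j\right) \left(X + j\right) = \left(X + j\right)^{2}$)
$54 R{\left(m,J{\left(5 \right)} \right)} = 54 \left(5 - \frac{1}{3}\right)^{2} = 54 \left(\frac{14}{3}\right)^{2} = 54 \cdot \frac{196}{9} = 1176$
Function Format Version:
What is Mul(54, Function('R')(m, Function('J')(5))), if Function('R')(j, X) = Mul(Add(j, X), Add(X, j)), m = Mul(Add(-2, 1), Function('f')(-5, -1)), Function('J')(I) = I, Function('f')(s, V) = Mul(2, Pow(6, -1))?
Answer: 1176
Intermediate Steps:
Function('f')(s, V) = Rational(1, 3) (Function('f')(s, V) = Mul(2, Rational(1, 6)) = Rational(1, 3))
m = Rational(-1, 3) (m = Mul(Add(-2, 1), Rational(1, 3)) = Mul(-1, Rational(1, 3)) = Rational(-1, 3) ≈ -0.33333)
Function('R')(j, X) = Pow(Add(X, j), 2) (Function('R')(j, X) = Mul(Add(X, j), Add(X, j)) = Pow(Add(X, j), 2))
Mul(54, Function('R')(m, Function('J')(5))) = Mul(54, Pow(Add(5, Rational(-1, 3)), 2)) = Mul(54, Pow(Rational(14, 3), 2)) = Mul(54, Rational(196, 9)) = 1176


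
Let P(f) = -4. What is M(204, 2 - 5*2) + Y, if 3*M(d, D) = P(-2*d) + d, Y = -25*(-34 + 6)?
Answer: 2300/3 ≈ 766.67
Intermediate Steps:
Y = 700 (Y = -25*(-28) = 700)
M(d, D) = -4/3 + d/3 (M(d, D) = (-4 + d)/3 = -4/3 + d/3)
M(204, 2 - 5*2) + Y = (-4/3 + (1/3)*204) + 700 = (-4/3 + 68) + 700 = 200/3 + 700 = 2300/3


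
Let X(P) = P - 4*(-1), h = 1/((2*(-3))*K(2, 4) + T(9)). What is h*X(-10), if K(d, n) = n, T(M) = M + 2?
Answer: 6/13 ≈ 0.46154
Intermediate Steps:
T(M) = 2 + M
h = -1/13 (h = 1/((2*(-3))*4 + (2 + 9)) = 1/(-6*4 + 11) = 1/(-24 + 11) = 1/(-13) = -1/13 ≈ -0.076923)
X(P) = 4 + P (X(P) = P - 1*(-4) = P + 4 = 4 + P)
h*X(-10) = -(4 - 10)/13 = -1/13*(-6) = 6/13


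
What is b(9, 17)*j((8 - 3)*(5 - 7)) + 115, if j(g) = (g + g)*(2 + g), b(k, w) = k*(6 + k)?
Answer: 21715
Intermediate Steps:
j(g) = 2*g*(2 + g) (j(g) = (2*g)*(2 + g) = 2*g*(2 + g))
b(9, 17)*j((8 - 3)*(5 - 7)) + 115 = (9*(6 + 9))*(2*((8 - 3)*(5 - 7))*(2 + (8 - 3)*(5 - 7))) + 115 = (9*15)*(2*(5*(-2))*(2 + 5*(-2))) + 115 = 135*(2*(-10)*(2 - 10)) + 115 = 135*(2*(-10)*(-8)) + 115 = 135*160 + 115 = 21600 + 115 = 21715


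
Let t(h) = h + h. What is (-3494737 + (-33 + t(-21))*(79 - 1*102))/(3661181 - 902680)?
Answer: -3493012/2758501 ≈ -1.2663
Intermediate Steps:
t(h) = 2*h
(-3494737 + (-33 + t(-21))*(79 - 1*102))/(3661181 - 902680) = (-3494737 + (-33 + 2*(-21))*(79 - 1*102))/(3661181 - 902680) = (-3494737 + (-33 - 42)*(79 - 102))/2758501 = (-3494737 - 75*(-23))*(1/2758501) = (-3494737 + 1725)*(1/2758501) = -3493012*1/2758501 = -3493012/2758501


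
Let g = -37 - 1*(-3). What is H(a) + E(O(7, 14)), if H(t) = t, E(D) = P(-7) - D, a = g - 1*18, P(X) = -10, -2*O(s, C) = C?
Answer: -55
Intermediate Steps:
g = -34 (g = -37 + 3 = -34)
O(s, C) = -C/2
a = -52 (a = -34 - 1*18 = -34 - 18 = -52)
E(D) = -10 - D
H(a) + E(O(7, 14)) = -52 + (-10 - (-1)*14/2) = -52 + (-10 - 1*(-7)) = -52 + (-10 + 7) = -52 - 3 = -55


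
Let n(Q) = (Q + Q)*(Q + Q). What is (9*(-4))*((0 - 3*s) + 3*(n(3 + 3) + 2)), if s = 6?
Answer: -15120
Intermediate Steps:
n(Q) = 4*Q² (n(Q) = (2*Q)*(2*Q) = 4*Q²)
(9*(-4))*((0 - 3*s) + 3*(n(3 + 3) + 2)) = (9*(-4))*((0 - 3*6) + 3*(4*(3 + 3)² + 2)) = -36*((0 - 18) + 3*(4*6² + 2)) = -36*(-18 + 3*(4*36 + 2)) = -36*(-18 + 3*(144 + 2)) = -36*(-18 + 3*146) = -36*(-18 + 438) = -36*420 = -15120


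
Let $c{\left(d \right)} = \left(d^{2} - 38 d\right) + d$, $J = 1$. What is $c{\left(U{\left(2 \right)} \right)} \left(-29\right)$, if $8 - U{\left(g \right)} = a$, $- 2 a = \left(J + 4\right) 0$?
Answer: $6728$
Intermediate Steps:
$a = 0$ ($a = - \frac{\left(1 + 4\right) 0}{2} = - \frac{5 \cdot 0}{2} = \left(- \frac{1}{2}\right) 0 = 0$)
$U{\left(g \right)} = 8$ ($U{\left(g \right)} = 8 - 0 = 8 + 0 = 8$)
$c{\left(d \right)} = d^{2} - 37 d$
$c{\left(U{\left(2 \right)} \right)} \left(-29\right) = 8 \left(-37 + 8\right) \left(-29\right) = 8 \left(-29\right) \left(-29\right) = \left(-232\right) \left(-29\right) = 6728$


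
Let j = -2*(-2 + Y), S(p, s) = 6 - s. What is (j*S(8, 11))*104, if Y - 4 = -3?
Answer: -1040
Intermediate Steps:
Y = 1 (Y = 4 - 3 = 1)
j = 2 (j = -2*(-2 + 1) = -2*(-1) = 2)
(j*S(8, 11))*104 = (2*(6 - 1*11))*104 = (2*(6 - 11))*104 = (2*(-5))*104 = -10*104 = -1040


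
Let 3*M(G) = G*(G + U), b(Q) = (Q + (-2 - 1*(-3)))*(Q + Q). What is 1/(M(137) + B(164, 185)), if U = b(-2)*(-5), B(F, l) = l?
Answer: 1/5528 ≈ 0.00018090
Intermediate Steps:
b(Q) = 2*Q*(1 + Q) (b(Q) = (Q + (-2 + 3))*(2*Q) = (Q + 1)*(2*Q) = (1 + Q)*(2*Q) = 2*Q*(1 + Q))
U = -20 (U = (2*(-2)*(1 - 2))*(-5) = (2*(-2)*(-1))*(-5) = 4*(-5) = -20)
M(G) = G*(-20 + G)/3 (M(G) = (G*(G - 20))/3 = (G*(-20 + G))/3 = G*(-20 + G)/3)
1/(M(137) + B(164, 185)) = 1/((1/3)*137*(-20 + 137) + 185) = 1/((1/3)*137*117 + 185) = 1/(5343 + 185) = 1/5528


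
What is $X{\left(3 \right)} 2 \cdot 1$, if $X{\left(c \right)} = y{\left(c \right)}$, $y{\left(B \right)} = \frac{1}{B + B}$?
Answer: $\frac{1}{3} \approx 0.33333$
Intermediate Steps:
$y{\left(B \right)} = \frac{1}{2 B}$
$X{\left(c \right)} = \frac{1}{2 c}$
$X{\left(3 \right)} 2 \cdot 1 = \frac{1}{2 \cdot 3} \cdot 2 \cdot 1 = \frac{1}{2} \cdot \frac{1}{3} \cdot 2 \cdot 1 = \frac{1}{6} \cdot 2 \cdot 1 = \frac{1}{3} \cdot 1 = \frac{1}{3}$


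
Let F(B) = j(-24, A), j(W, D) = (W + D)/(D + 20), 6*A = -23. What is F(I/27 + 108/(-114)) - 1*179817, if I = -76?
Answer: -17442416/97 ≈ -1.7982e+5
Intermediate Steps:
A = -23/6 (A = (⅙)*(-23) = -23/6 ≈ -3.8333)
j(W, D) = (D + W)/(20 + D)
F(B) = -167/97 (F(B) = (-23/6 - 24)/(20 - 23/6) = -167/6/(97/6) = (6/97)*(-167/6) = -167/97)
F(I/27 + 108/(-114)) - 1*179817 = -167/97 - 1*179817 = -167/97 - 179817 = -17442416/97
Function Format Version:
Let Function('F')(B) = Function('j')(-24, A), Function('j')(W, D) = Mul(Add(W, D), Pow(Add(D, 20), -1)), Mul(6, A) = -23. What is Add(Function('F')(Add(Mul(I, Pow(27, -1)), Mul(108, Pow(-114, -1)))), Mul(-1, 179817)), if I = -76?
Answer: Rational(-17442416, 97) ≈ -1.7982e+5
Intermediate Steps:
A = Rational(-23, 6) (A = Mul(Rational(1, 6), -23) = Rational(-23, 6) ≈ -3.8333)
Function('j')(W, D) = Mul(Pow(Add(20, D), -1), Add(D, W)) (Function('j')(W, D) = Mul(Add(D, W), Pow(Add(20, D), -1)) = Mul(Pow(Add(20, D), -1), Add(D, W)))
Function('F')(B) = Rational(-167, 97) (Function('F')(B) = Mul(Pow(Add(20, Rational(-23, 6)), -1), Add(Rational(-23, 6), -24)) = Mul(Pow(Rational(97, 6), -1), Rational(-167, 6)) = Mul(Rational(6, 97), Rational(-167, 6)) = Rational(-167, 97))
Add(Function('F')(Add(Mul(I, Pow(27, -1)), Mul(108, Pow(-114, -1)))), Mul(-1, 179817)) = Add(Rational(-167, 97), Mul(-1, 179817)) = Add(Rational(-167, 97), -179817) = Rational(-17442416, 97)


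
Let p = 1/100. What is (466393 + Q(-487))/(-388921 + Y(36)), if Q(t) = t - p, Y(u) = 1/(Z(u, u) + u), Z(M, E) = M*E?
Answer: -15514669467/12951069275 ≈ -1.1979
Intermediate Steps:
Z(M, E) = E*M
p = 1/100 ≈ 0.010000
Y(u) = 1/(u + u**2) (Y(u) = 1/(u*u + u) = 1/(u**2 + u) = 1/(u + u**2))
Q(t) = -1/100 + t (Q(t) = t - 1*1/100 = t - 1/100 = -1/100 + t)
(466393 + Q(-487))/(-388921 + Y(36)) = (466393 + (-1/100 - 487))/(-388921 + 1/(36*(1 + 36))) = (466393 - 48701/100)/(-388921 + (1/36)/37) = 46590599/(100*(-388921 + (1/36)*(1/37))) = 46590599/(100*(-388921 + 1/1332)) = 46590599/(100*(-518042771/1332)) = (46590599/100)*(-1332/518042771) = -15514669467/12951069275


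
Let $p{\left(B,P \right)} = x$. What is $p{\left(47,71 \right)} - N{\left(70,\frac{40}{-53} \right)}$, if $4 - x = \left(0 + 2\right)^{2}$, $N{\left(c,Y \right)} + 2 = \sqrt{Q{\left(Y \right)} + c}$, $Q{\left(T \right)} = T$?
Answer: $2 - \frac{\sqrt{194510}}{53} \approx -6.3214$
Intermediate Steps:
$N{\left(c,Y \right)} = -2 + \sqrt{Y + c}$
$x = 0$ ($x = 4 - \left(0 + 2\right)^{2} = 4 - 2^{2} = 4 - 4 = 0$)
$p{\left(B,P \right)} = 0$
$p{\left(47,71 \right)} - N{\left(70,\frac{40}{-53} \right)} = 0 - \left(-2 + \sqrt{\frac{40}{-53} + 70}\right) = 0 - \left(-2 + \sqrt{40 \left(- \frac{1}{53}\right) + 70}\right) = 0 - \left(-2 + \sqrt{- \frac{40}{53} + 70}\right) = 0 - \left(-2 + \sqrt{\frac{3670}{53}}\right) = 0 - \left(-2 + \frac{\sqrt{194510}}{53}\right) = 0 + \left(2 - \frac{\sqrt{194510}}{53}\right) = 2 - \frac{\sqrt{194510}}{53}$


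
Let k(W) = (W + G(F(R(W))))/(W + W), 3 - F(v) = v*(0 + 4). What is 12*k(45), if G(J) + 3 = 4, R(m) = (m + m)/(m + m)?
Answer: 92/15 ≈ 6.1333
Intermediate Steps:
R(m) = 1 (R(m) = (2*m)/((2*m)) = (2*m)*(1/(2*m)) = 1)
F(v) = 3 - 4*v (F(v) = 3 - v*(0 + 4) = 3 - v*4 = 3 - 4*v)
G(J) = 1 (G(J) = -3 + 4 = 1)
k(W) = (1 + W)/(2*W) (k(W) = (W + 1)/(W + W) = (1 + W)/((2*W)) = (1 + W)*(1/(2*W)) = (1 + W)/(2*W))
12*k(45) = 12*((1/2)*(1 + 45)/45) = 12*((1/2)*(1/45)*46) = 12*(23/45) = 92/15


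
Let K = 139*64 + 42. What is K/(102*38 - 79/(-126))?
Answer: 1126188/488455 ≈ 2.3056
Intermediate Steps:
K = 8938 (K = 8896 + 42 = 8938)
K/(102*38 - 79/(-126)) = 8938/(102*38 - 79/(-126)) = 8938/(3876 - 79*(-1/126)) = 8938/(3876 + 79/126) = 8938/(488455/126) = 8938*(126/488455) = 1126188/488455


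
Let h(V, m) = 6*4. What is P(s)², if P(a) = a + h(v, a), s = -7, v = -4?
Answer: 289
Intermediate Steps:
h(V, m) = 24
P(a) = 24 + a (P(a) = a + 24 = 24 + a)
P(s)² = (24 - 7)² = 17² = 289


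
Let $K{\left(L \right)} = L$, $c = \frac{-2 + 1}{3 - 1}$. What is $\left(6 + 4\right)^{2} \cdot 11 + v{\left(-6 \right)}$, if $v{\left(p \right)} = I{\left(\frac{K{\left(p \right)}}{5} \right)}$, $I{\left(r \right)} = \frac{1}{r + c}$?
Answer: $\frac{18690}{17} \approx 1099.4$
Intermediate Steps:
$c = - \frac{1}{2} \approx -0.5$
$I{\left(r \right)} = \frac{1}{- \frac{1}{2} + r}$ ($I{\left(r \right)} = \frac{1}{r - \frac{1}{2}} = \frac{1}{- \frac{1}{2} + r}$)
$v{\left(p \right)} = \frac{2}{-1 + \frac{2 p}{5}}$ ($v{\left(p \right)} = \frac{2}{-1 + 2 \frac{p}{5}} = \frac{2}{-1 + \frac{2 p}{5}}$)
$\left(6 + 4\right)^{2} \cdot 11 + v{\left(-6 \right)} = \left(6 + 4\right)^{2} \cdot 11 + \frac{10}{-5 + 2 \left(-6\right)} = 10^{2} \cdot 11 + \frac{10}{-5 - 12} = 100 \cdot 11 + \frac{10}{-17} = 1100 + 10 \left(- \frac{1}{17}\right) = 1100 - \frac{10}{17} = \frac{18690}{17}$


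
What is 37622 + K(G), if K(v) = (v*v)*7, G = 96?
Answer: 102134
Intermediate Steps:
K(v) = 7*v² (K(v) = v²*7 = 7*v²)
37622 + K(G) = 37622 + 7*96² = 37622 + 7*9216 = 37622 + 64512 = 102134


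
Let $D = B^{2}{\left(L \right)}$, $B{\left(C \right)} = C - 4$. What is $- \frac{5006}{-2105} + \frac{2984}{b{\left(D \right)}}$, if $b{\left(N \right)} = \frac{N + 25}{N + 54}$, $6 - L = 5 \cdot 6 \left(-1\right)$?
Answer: $\frac{6776514254}{2208145} \approx 3068.9$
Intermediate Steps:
$L = 36$ ($L = 6 - 5 \cdot 6 \left(-1\right) = 6 - 30 \left(-1\right) = 6 - -30 = 6 + 30 = 36$)
$B{\left(C \right)} = -4 + C$
$D = 1024$ ($D = \left(-4 + 36\right)^{2} = 32^{2} = 1024$)
$b{\left(N \right)} = \frac{25 + N}{54 + N}$
$- \frac{5006}{-2105} + \frac{2984}{b{\left(D \right)}} = - \frac{5006}{-2105} + \frac{2984}{\frac{1}{54 + 1024} \left(25 + 1024\right)} = \left(-5006\right) \left(- \frac{1}{2105}\right) + \frac{2984}{\frac{1}{1078} \cdot 1049} = \frac{5006}{2105} + \frac{2984}{\frac{1}{1078} \cdot 1049} = \frac{5006}{2105} + \frac{2984}{\frac{1049}{1078}} = \frac{5006}{2105} + 2984 \cdot \frac{1078}{1049} = \frac{5006}{2105} + \frac{3216752}{1049} = \frac{6776514254}{2208145}$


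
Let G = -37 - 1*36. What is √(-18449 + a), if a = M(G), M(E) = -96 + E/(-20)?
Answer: 3*I*√206015/10 ≈ 136.17*I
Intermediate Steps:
G = -73 (G = -37 - 36 = -73)
M(E) = -96 - E/20 (M(E) = -96 + E*(-1/20) = -96 - E/20)
a = -1847/20 (a = -96 - 1/20*(-73) = -96 + 73/20 = -1847/20 ≈ -92.350)
√(-18449 + a) = √(-18449 - 1847/20) = √(-370827/20) = 3*I*√206015/10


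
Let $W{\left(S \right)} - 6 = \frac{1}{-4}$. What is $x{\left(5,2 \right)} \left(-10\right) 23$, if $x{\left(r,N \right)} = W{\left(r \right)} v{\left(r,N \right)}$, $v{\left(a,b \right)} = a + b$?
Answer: $- \frac{18515}{2} \approx -9257.5$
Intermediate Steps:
$W{\left(S \right)} = \frac{23}{4}$ ($W{\left(S \right)} = 6 + \frac{1}{-4} = 6 - \frac{1}{4} = \frac{23}{4}$)
$x{\left(r,N \right)} = \frac{23 N}{4} + \frac{23 r}{4}$ ($x{\left(r,N \right)} = \frac{23 \left(r + N\right)}{4} = \frac{23 \left(N + r\right)}{4} = \frac{23 N}{4} + \frac{23 r}{4}$)
$x{\left(5,2 \right)} \left(-10\right) 23 = \left(\frac{23}{4} \cdot 2 + \frac{23}{4} \cdot 5\right) \left(-10\right) 23 = \left(\frac{23}{2} + \frac{115}{4}\right) \left(-10\right) 23 = \frac{161}{4} \left(-10\right) 23 = \left(- \frac{805}{2}\right) 23 = - \frac{18515}{2}$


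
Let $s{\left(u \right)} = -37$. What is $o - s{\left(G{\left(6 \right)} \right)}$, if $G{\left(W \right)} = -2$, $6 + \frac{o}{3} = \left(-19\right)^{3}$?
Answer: $-20558$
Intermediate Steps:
$o = -20595$ ($o = -18 + 3 \left(-19\right)^{3} = -18 + 3 \left(-6859\right) = -18 - 20577 = -20595$)
$o - s{\left(G{\left(6 \right)} \right)} = -20595 - -37 = -20595 + 37 = -20558$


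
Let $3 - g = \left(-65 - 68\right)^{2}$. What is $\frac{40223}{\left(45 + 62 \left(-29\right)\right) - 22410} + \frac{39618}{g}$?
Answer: $- \frac{11429272}{2927033} \approx -3.9047$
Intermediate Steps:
$g = -17686$ ($g = 3 - \left(-65 - 68\right)^{2} = 3 - \left(-133\right)^{2} = 3 - 17689 = -17686$)
$\frac{40223}{\left(45 + 62 \left(-29\right)\right) - 22410} + \frac{39618}{g} = \frac{40223}{\left(45 + 62 \left(-29\right)\right) - 22410} + \frac{39618}{-17686} = \frac{40223}{\left(45 - 1798\right) - 22410} + 39618 \left(- \frac{1}{17686}\right) = \frac{40223}{-1753 - 22410} - \frac{19809}{8843} = \frac{40223}{-24163} - \frac{19809}{8843} = 40223 \left(- \frac{1}{24163}\right) - \frac{19809}{8843} = - \frac{551}{331} - \frac{19809}{8843} = - \frac{11429272}{2927033}$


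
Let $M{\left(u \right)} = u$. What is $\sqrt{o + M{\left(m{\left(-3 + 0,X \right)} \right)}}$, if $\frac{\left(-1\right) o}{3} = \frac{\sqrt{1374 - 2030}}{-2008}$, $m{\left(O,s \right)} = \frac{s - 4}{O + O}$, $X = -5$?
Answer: $\frac{\sqrt{378006 + 1506 i \sqrt{41}}}{502} \approx 1.2248 + 0.015621 i$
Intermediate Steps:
$m{\left(O,s \right)} = \frac{-4 + s}{2 O}$
$o = \frac{3 i \sqrt{41}}{502}$ ($o = - 3 \frac{\sqrt{1374 - 2030}}{-2008} = - 3 \sqrt{-656} \left(- \frac{1}{2008}\right) = - 3 \cdot 4 i \sqrt{41} \left(- \frac{1}{2008}\right) = - 3 \left(- \frac{i \sqrt{41}}{502}\right) = \frac{3 i \sqrt{41}}{502} \approx 0.038266 i$)
$\sqrt{o + M{\left(m{\left(-3 + 0,X \right)} \right)}} = \sqrt{\frac{3 i \sqrt{41}}{502} + \frac{-4 - 5}{2 \left(-3 + 0\right)}} = \sqrt{\frac{3 i \sqrt{41}}{502} + \frac{1}{2} \frac{1}{-3} \left(-9\right)} = \sqrt{\frac{3 i \sqrt{41}}{502} + \frac{1}{2} \left(- \frac{1}{3}\right) \left(-9\right)} = \sqrt{\frac{3 i \sqrt{41}}{502} + \frac{3}{2}} = \sqrt{\frac{3}{2} + \frac{3 i \sqrt{41}}{502}}$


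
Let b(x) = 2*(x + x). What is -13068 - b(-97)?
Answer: -12680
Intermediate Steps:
b(x) = 4*x (b(x) = 2*(2*x) = 4*x)
-13068 - b(-97) = -13068 - 4*(-97) = -13068 - 1*(-388) = -13068 + 388 = -12680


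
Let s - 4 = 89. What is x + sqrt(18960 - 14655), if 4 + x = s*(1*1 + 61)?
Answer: 5762 + sqrt(4305) ≈ 5827.6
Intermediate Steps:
s = 93 (s = 4 + 89 = 93)
x = 5762 (x = -4 + 93*(1*1 + 61) = -4 + 93*(1 + 61) = -4 + 93*62 = -4 + 5766 = 5762)
x + sqrt(18960 - 14655) = 5762 + sqrt(18960 - 14655) = 5762 + sqrt(4305)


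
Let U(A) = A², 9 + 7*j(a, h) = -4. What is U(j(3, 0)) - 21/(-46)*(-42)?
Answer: -17722/1127 ≈ -15.725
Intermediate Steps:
j(a, h) = -13/7 (j(a, h) = -9/7 + (⅐)*(-4) = -9/7 - 4/7 = -13/7)
U(j(3, 0)) - 21/(-46)*(-42) = (-13/7)² - 21/(-46)*(-42) = 169/49 - 21*(-1/46)*(-42) = 169/49 + (21/46)*(-42) = 169/49 - 441/23 = -17722/1127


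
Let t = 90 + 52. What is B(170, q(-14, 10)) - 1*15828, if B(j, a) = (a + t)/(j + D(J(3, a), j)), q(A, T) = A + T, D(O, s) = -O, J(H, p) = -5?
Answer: -2769762/175 ≈ -15827.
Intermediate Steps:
t = 142
B(j, a) = (142 + a)/(5 + j) (B(j, a) = (a + 142)/(j - 1*(-5)) = (142 + a)/(j + 5) = (142 + a)/(5 + j))
B(170, q(-14, 10)) - 1*15828 = (142 + (-14 + 10))/(5 + 170) - 1*15828 = (142 - 4)/175 - 15828 = (1/175)*138 - 15828 = 138/175 - 15828 = -2769762/175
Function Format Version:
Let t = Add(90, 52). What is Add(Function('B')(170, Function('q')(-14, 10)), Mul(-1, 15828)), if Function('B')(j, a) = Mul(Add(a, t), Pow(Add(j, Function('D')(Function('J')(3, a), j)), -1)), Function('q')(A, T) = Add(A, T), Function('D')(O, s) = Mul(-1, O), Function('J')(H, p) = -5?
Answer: Rational(-2769762, 175) ≈ -15827.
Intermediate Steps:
t = 142
Function('B')(j, a) = Mul(Pow(Add(5, j), -1), Add(142, a)) (Function('B')(j, a) = Mul(Add(a, 142), Pow(Add(j, Mul(-1, -5)), -1)) = Mul(Add(142, a), Pow(Add(j, 5), -1)) = Mul(Add(142, a), Pow(Add(5, j), -1)) = Mul(Pow(Add(5, j), -1), Add(142, a)))
Add(Function('B')(170, Function('q')(-14, 10)), Mul(-1, 15828)) = Add(Mul(Pow(Add(5, 170), -1), Add(142, Add(-14, 10))), Mul(-1, 15828)) = Add(Mul(Pow(175, -1), Add(142, -4)), -15828) = Add(Mul(Rational(1, 175), 138), -15828) = Add(Rational(138, 175), -15828) = Rational(-2769762, 175)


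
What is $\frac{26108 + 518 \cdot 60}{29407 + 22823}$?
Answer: $\frac{28594}{26115} \approx 1.0949$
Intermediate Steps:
$\frac{26108 + 518 \cdot 60}{29407 + 22823} = \frac{26108 + 31080}{52230} = 57188 \cdot \frac{1}{52230} = \frac{28594}{26115}$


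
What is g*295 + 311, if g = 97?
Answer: 28926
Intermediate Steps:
g*295 + 311 = 97*295 + 311 = 28615 + 311 = 28926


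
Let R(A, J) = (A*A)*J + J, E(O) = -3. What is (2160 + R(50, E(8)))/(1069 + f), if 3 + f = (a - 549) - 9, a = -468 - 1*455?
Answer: 5343/415 ≈ 12.875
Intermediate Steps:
a = -923 (a = -468 - 455 = -923)
f = -1484 (f = -3 + ((-923 - 549) - 9) = -3 + (-1472 - 9) = -3 - 1481 = -1484)
R(A, J) = J + J*A**2 (R(A, J) = A**2*J + J = J*A**2 + J = J + J*A**2)
(2160 + R(50, E(8)))/(1069 + f) = (2160 - 3*(1 + 50**2))/(1069 - 1484) = (2160 - 3*(1 + 2500))/(-415) = (2160 - 3*2501)*(-1/415) = (2160 - 7503)*(-1/415) = -5343*(-1/415) = 5343/415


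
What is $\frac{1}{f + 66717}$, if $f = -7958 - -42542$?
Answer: $\frac{1}{101301} \approx 9.8716 \cdot 10^{-6}$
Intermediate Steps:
$f = 34584$ ($f = -7958 + 42542 = 34584$)
$\frac{1}{f + 66717} = \frac{1}{34584 + 66717} = \frac{1}{101301}$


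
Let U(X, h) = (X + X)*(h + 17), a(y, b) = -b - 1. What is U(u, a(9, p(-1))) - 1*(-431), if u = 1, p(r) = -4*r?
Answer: 455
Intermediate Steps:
a(y, b) = -1 - b
U(X, h) = 2*X*(17 + h) (U(X, h) = (2*X)*(17 + h) = 2*X*(17 + h))
U(u, a(9, p(-1))) - 1*(-431) = 2*1*(17 + (-1 - (-4)*(-1))) - 1*(-431) = 2*1*(17 + (-1 - 1*4)) + 431 = 2*1*(17 + (-1 - 4)) + 431 = 2*1*(17 - 5) + 431 = 2*1*12 + 431 = 24 + 431 = 455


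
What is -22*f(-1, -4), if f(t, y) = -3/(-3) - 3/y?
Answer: -77/2 ≈ -38.500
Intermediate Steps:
f(t, y) = 1 - 3/y (f(t, y) = -3*(-1/3) - 3/y = 1 - 3/y)
-22*f(-1, -4) = -22*(-3 - 4)/(-4) = -(-11)*(-7)/2 = -22*7/4 = -77/2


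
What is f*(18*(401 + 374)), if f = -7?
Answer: -97650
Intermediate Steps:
f*(18*(401 + 374)) = -126*(401 + 374) = -126*775 = -7*13950 = -97650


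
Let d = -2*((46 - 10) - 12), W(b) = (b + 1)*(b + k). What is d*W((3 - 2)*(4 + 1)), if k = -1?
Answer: -1152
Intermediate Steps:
W(b) = (1 + b)*(-1 + b) (W(b) = (b + 1)*(b - 1) = (1 + b)*(-1 + b))
d = -48 (d = -2*(36 - 12) = -2*24 = -48)
d*W((3 - 2)*(4 + 1)) = -48*(-1 + ((3 - 2)*(4 + 1))²) = -48*(-1 + (1*5)²) = -48*(-1 + 5²) = -48*(-1 + 25) = -48*24 = -1152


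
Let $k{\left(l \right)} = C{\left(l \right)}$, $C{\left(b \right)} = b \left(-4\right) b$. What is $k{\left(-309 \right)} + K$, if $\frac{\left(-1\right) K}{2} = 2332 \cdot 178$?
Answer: $-1212116$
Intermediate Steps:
$C{\left(b \right)} = - 4 b^{2}$ ($C{\left(b \right)} = - 4 b b = - 4 b^{2}$)
$k{\left(l \right)} = - 4 l^{2}$
$K = -830192$ ($K = - 2 \cdot 2332 \cdot 178 = \left(-2\right) 415096 = -830192$)
$k{\left(-309 \right)} + K = - 4 \left(-309\right)^{2} - 830192 = \left(-4\right) 95481 - 830192 = -381924 - 830192 = -1212116$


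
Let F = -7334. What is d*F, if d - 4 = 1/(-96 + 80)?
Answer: -231021/8 ≈ -28878.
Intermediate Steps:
d = 63/16 (d = 4 + 1/(-96 + 80) = 4 + 1/(-16) = 4 - 1/16 = 63/16 ≈ 3.9375)
d*F = (63/16)*(-7334) = -231021/8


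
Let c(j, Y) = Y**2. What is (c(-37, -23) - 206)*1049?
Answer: 338827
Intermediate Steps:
(c(-37, -23) - 206)*1049 = ((-23)**2 - 206)*1049 = (529 - 206)*1049 = 323*1049 = 338827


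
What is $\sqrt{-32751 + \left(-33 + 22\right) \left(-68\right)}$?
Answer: $i \sqrt{32003} \approx 178.89 i$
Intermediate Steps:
$\sqrt{-32751 + \left(-33 + 22\right) \left(-68\right)} = \sqrt{-32751 - -748} = \sqrt{-32751 + 748} = \sqrt{-32003} = i \sqrt{32003}$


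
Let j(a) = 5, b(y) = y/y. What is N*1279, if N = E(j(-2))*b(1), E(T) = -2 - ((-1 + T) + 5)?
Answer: -14069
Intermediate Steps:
b(y) = 1
E(T) = -6 - T (E(T) = -2 - (4 + T) = -2 + (-4 - T) = -6 - T)
N = -11 (N = (-6 - 1*5)*1 = (-6 - 5)*1 = -11*1 = -11)
N*1279 = -11*1279 = -14069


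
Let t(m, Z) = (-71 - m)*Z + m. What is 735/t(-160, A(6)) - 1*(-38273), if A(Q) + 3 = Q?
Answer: 4095946/107 ≈ 38280.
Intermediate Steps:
A(Q) = -3 + Q
t(m, Z) = m + Z*(-71 - m) (t(m, Z) = Z*(-71 - m) + m = m + Z*(-71 - m))
735/t(-160, A(6)) - 1*(-38273) = 735/(-160 - 71*(-3 + 6) - 1*(-3 + 6)*(-160)) - 1*(-38273) = 735/(-160 - 71*3 - 1*3*(-160)) + 38273 = 735/(-160 - 213 + 480) + 38273 = 735/107 + 38273 = 4095946/107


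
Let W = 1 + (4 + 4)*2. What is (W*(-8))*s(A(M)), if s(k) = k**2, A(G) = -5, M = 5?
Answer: -3400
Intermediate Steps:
W = 17 (W = 1 + 8*2 = 1 + 16 = 17)
(W*(-8))*s(A(M)) = (17*(-8))*(-5)**2 = -136*25 = -3400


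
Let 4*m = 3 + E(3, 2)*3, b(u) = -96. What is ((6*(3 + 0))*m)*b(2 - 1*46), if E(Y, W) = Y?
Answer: -5184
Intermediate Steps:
m = 3 (m = (3 + 3*3)/4 = (3 + 9)/4 = (¼)*12 = 3)
((6*(3 + 0))*m)*b(2 - 1*46) = ((6*(3 + 0))*3)*(-96) = ((6*3)*3)*(-96) = (18*3)*(-96) = 54*(-96) = -5184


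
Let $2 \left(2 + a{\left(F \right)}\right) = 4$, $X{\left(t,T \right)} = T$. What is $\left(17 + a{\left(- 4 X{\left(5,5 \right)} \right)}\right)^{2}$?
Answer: $289$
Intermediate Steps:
$a{\left(F \right)} = 0$ ($a{\left(F \right)} = -2 + \frac{1}{2} \cdot 4 = -2 + 2 = 0$)
$\left(17 + a{\left(- 4 X{\left(5,5 \right)} \right)}\right)^{2} = \left(17 + 0\right)^{2} = 17^{2} = 289$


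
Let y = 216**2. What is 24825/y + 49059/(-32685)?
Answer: -164165731/169439040 ≈ -0.96888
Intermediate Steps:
y = 46656
24825/y + 49059/(-32685) = 24825/46656 + 49059/(-32685) = 24825*(1/46656) + 49059*(-1/32685) = 8275/15552 - 16353/10895 = -164165731/169439040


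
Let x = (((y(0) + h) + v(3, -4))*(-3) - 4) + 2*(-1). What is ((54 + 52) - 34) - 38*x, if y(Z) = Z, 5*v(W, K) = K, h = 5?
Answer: 3894/5 ≈ 778.80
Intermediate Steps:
v(W, K) = K/5
x = -93/5 (x = (((0 + 5) + (⅕)*(-4))*(-3) - 4) + 2*(-1) = ((5 - ⅘)*(-3) - 4) - 2 = ((21/5)*(-3) - 4) - 2 = (-63/5 - 4) - 2 = -83/5 - 2 = -93/5 ≈ -18.600)
((54 + 52) - 34) - 38*x = ((54 + 52) - 34) - 38*(-93/5) = (106 - 34) + 3534/5 = 72 + 3534/5 = 3894/5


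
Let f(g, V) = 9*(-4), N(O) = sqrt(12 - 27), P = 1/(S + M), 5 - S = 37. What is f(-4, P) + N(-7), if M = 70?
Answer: -36 + I*sqrt(15) ≈ -36.0 + 3.873*I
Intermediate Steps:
S = -32 (S = 5 - 1*37 = 5 - 37 = -32)
P = 1/38 (P = 1/(-32 + 70) = 1/38 ≈ 0.026316)
N(O) = I*sqrt(15) (N(O) = sqrt(-15) = I*sqrt(15))
f(g, V) = -36
f(-4, P) + N(-7) = -36 + I*sqrt(15)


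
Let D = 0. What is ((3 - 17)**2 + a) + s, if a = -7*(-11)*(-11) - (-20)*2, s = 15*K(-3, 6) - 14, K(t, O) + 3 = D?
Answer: -670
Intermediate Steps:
K(t, O) = -3 (K(t, O) = -3 + 0 = -3)
s = -59 (s = 15*(-3) - 14 = -45 - 14 = -59)
a = -807 (a = 77*(-11) - 1*(-40) = -847 + 40 = -807)
((3 - 17)**2 + a) + s = ((3 - 17)**2 - 807) - 59 = ((-14)**2 - 807) - 59 = (196 - 807) - 59 = -611 - 59 = -670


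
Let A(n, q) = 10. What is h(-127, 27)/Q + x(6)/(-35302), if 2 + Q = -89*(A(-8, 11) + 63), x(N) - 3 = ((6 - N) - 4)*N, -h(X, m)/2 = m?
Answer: 2042787/229427698 ≈ 0.0089038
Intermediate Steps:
h(X, m) = -2*m
x(N) = 3 + N*(2 - N) (x(N) = 3 + ((6 - N) - 4)*N = 3 + (2 - N)*N = 3 + N*(2 - N))
Q = -6499 (Q = -2 - 89*(10 + 63) = -2 - 89*73 = -2 - 6497 = -6499)
h(-127, 27)/Q + x(6)/(-35302) = -2*27/(-6499) + (3 - 1*6**2 + 2*6)/(-35302) = -54*(-1/6499) + (3 - 1*36 + 12)*(-1/35302) = 54/6499 + (3 - 36 + 12)*(-1/35302) = 54/6499 - 21*(-1/35302) = 54/6499 + 21/35302 = 2042787/229427698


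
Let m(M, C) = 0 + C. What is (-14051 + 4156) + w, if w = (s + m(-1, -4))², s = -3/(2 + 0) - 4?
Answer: -39219/4 ≈ -9804.8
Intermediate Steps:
m(M, C) = C
s = -11/2 (s = -3/2 - 4 = -11/2 ≈ -5.5000)
w = 361/4 (w = (-11/2 - 4)² = (-19/2)² = 361/4 ≈ 90.250)
(-14051 + 4156) + w = (-14051 + 4156) + 361/4 = -9895 + 361/4 = -39219/4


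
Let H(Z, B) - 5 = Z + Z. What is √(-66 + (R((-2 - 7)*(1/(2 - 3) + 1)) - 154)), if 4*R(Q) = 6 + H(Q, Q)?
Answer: I*√869/2 ≈ 14.739*I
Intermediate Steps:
H(Z, B) = 5 + 2*Z (H(Z, B) = 5 + (Z + Z) = 5 + 2*Z)
R(Q) = 11/4 + Q/2 (R(Q) = (6 + (5 + 2*Q))/4 = (11 + 2*Q)/4 = 11/4 + Q/2)
√(-66 + (R((-2 - 7)*(1/(2 - 3) + 1)) - 154)) = √(-66 + ((11/4 + ((-2 - 7)*(1/(2 - 3) + 1))/2) - 154)) = √(-66 + ((11/4 + (-9*(1/(-1) + 1))/2) - 154)) = √(-66 + ((11/4 + (-9*(-1 + 1))/2) - 154)) = √(-66 + ((11/4 + (-9*0)/2) - 154)) = √(-66 + ((11/4 + (½)*0) - 154)) = √(-66 + ((11/4 + 0) - 154)) = √(-66 + (11/4 - 154)) = √(-66 - 605/4) = √(-869/4) = I*√869/2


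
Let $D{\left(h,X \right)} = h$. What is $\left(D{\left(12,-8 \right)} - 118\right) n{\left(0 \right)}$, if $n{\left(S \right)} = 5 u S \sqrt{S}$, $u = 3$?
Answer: $0$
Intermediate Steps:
$n{\left(S \right)} = 15 S^{\frac{3}{2}}$ ($n{\left(S \right)} = 5 \cdot 3 S \sqrt{S} = 15 S \sqrt{S} = 15 S^{\frac{3}{2}}$)
$\left(D{\left(12,-8 \right)} - 118\right) n{\left(0 \right)} = \left(12 - 118\right) 15 \cdot 0^{\frac{3}{2}} = - 106 \cdot 15 \cdot 0 = \left(-106\right) 0 = 0$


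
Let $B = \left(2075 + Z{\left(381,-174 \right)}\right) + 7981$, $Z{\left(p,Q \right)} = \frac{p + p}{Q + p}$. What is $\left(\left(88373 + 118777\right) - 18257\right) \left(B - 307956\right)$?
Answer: $- \frac{3882666525478}{69} \approx -5.6271 \cdot 10^{10}$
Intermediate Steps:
$Z{\left(p,Q \right)} = \frac{2 p}{Q + p}$
$B = \frac{694118}{69}$ ($B = \left(2075 + 2 \cdot 381 \frac{1}{-174 + 381}\right) + 7981 = \left(2075 + 2 \cdot 381 \cdot \frac{1}{207}\right) + 7981 = \left(2075 + \frac{254}{69}\right) + 7981 = \frac{143429}{69} + 7981 = \frac{694118}{69} \approx 10060.0$)
$\left(\left(88373 + 118777\right) - 18257\right) \left(B - 307956\right) = \left(\left(88373 + 118777\right) - 18257\right) \left(\frac{694118}{69} - 307956\right) = \left(207150 - 18257\right) \left(- \frac{20554846}{69}\right) = 188893 \left(- \frac{20554846}{69}\right) = - \frac{3882666525478}{69}$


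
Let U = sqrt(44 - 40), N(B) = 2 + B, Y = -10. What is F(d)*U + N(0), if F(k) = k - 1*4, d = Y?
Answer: -26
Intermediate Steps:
d = -10
F(k) = -4 + k (F(k) = k - 4 = -4 + k)
U = 2 (U = sqrt(4) = 2)
F(d)*U + N(0) = (-4 - 10)*2 + (2 + 0) = -14*2 + 2 = -28 + 2 = -26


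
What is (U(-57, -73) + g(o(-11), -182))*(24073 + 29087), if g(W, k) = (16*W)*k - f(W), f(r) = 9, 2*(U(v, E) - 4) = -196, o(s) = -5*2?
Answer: 1542543720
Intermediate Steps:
o(s) = -10
U(v, E) = -94 (U(v, E) = 4 + (1/2)*(-196) = 4 - 98 = -94)
g(W, k) = -9 + 16*W*k (g(W, k) = (16*W)*k - 1*9 = 16*W*k - 9 = -9 + 16*W*k)
(U(-57, -73) + g(o(-11), -182))*(24073 + 29087) = (-94 + (-9 + 16*(-10)*(-182)))*(24073 + 29087) = (-94 + (-9 + 29120))*53160 = (-94 + 29111)*53160 = 29017*53160 = 1542543720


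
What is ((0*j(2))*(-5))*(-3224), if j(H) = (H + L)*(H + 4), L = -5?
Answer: 0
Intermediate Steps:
j(H) = (-5 + H)*(4 + H) (j(H) = (H - 5)*(H + 4) = (-5 + H)*(4 + H))
((0*j(2))*(-5))*(-3224) = ((0*(-20 + 2² - 1*2))*(-5))*(-3224) = ((0*(-20 + 4 - 2))*(-5))*(-3224) = ((0*(-18))*(-5))*(-3224) = (0*(-5))*(-3224) = 0*(-3224) = 0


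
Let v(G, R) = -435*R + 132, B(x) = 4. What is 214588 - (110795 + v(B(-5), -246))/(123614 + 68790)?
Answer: 41287371615/192404 ≈ 2.1459e+5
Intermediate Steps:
v(G, R) = 132 - 435*R
214588 - (110795 + v(B(-5), -246))/(123614 + 68790) = 214588 - (110795 + (132 - 435*(-246)))/(123614 + 68790) = 214588 - (110795 + (132 + 107010))/192404 = 214588 - (110795 + 107142)/192404 = 214588 - 217937/192404 = 41287371615/192404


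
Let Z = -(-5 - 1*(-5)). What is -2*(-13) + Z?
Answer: 26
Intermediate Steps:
Z = 0 (Z = -(-5 + 5) = -1*0 = 0)
-2*(-13) + Z = -2*(-13) + 0 = 26 + 0 = 26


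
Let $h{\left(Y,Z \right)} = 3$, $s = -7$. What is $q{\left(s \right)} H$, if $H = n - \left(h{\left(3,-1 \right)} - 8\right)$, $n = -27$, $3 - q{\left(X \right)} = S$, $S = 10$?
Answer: $154$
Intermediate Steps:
$q{\left(X \right)} = -7$ ($q{\left(X \right)} = 3 - 10 = -7$)
$H = -22$ ($H = -27 - \left(3 - 8\right) = -27 - -5 = -27 + 5 = -22$)
$q{\left(s \right)} H = \left(-7\right) \left(-22\right) = 154$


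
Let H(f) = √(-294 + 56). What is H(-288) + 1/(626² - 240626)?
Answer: 1/151250 + I*√238 ≈ 6.6116e-6 + 15.427*I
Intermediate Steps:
H(f) = I*√238 (H(f) = √(-238) = I*√238)
H(-288) + 1/(626² - 240626) = I*√238 + 1/(626² - 240626) = I*√238 + 1/(391876 - 240626) = I*√238 + 1/151250 = 1/151250 + I*√238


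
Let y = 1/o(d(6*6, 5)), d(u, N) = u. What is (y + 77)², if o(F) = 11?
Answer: 719104/121 ≈ 5943.0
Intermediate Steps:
y = 1/11 ≈ 0.090909
(y + 77)² = (1/11 + 77)² = (848/11)² = 719104/121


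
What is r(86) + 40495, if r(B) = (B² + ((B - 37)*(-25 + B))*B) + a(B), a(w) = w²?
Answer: 312341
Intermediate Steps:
r(B) = 2*B² + B*(-37 + B)*(-25 + B) (r(B) = (B² + ((B - 37)*(-25 + B))*B) + B² = (B² + ((-37 + B)*(-25 + B))*B) + B² = (B² + B*(-37 + B)*(-25 + B)) + B² = 2*B² + B*(-37 + B)*(-25 + B))
r(86) + 40495 = 86*(925 + 86² - 60*86) + 40495 = 86*(925 + 7396 - 5160) + 40495 = 86*3161 + 40495 = 271846 + 40495 = 312341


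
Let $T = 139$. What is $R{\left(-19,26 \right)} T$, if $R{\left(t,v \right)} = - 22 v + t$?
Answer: $-82149$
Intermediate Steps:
$R{\left(t,v \right)} = t - 22 v$
$R{\left(-19,26 \right)} T = \left(-19 - 572\right) 139 = \left(-591\right) 139 = -82149$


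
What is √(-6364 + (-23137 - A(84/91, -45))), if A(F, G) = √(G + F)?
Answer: √(-4985669 - 13*I*√7449)/13 ≈ 0.019327 - 171.76*I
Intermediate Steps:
A(F, G) = √(F + G)
√(-6364 + (-23137 - A(84/91, -45))) = √(-6364 + (-23137 - √(84/91 - 45))) = √(-6364 + (-23137 - √(84*(1/91) - 45))) = √(-6364 + (-23137 - √(12/13 - 45))) = √(-6364 + (-23137 - √(-573/13))) = √(-6364 + (-23137 - I*√7449/13)) = √(-29501 - I*√7449/13)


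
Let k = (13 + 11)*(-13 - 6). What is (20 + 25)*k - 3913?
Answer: -24433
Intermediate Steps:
k = -456 (k = 24*(-19) = -456)
(20 + 25)*k - 3913 = (20 + 25)*(-456) - 3913 = 45*(-456) - 3913 = -20520 - 3913 = -24433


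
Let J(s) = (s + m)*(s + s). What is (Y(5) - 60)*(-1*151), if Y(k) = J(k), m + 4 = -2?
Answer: 10570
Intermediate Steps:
m = -6 (m = -4 - 2 = -6)
J(s) = 2*s*(-6 + s) (J(s) = (s - 6)*(s + s) = (-6 + s)*(2*s) = 2*s*(-6 + s))
Y(k) = 2*k*(-6 + k)
(Y(5) - 60)*(-1*151) = (2*5*(-6 + 5) - 60)*(-1*151) = (2*5*(-1) - 60)*(-151) = (-10 - 60)*(-151) = -70*(-151) = 10570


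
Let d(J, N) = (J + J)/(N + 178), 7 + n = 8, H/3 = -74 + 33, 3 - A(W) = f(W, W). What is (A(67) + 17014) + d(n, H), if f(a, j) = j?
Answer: 932252/55 ≈ 16950.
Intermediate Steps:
A(W) = 3 - W
H = -123 (H = 3*(-74 + 33) = 3*(-41) = -123)
n = 1 (n = -7 + 8 = 1)
d(J, N) = 2*J/(178 + N) (d(J, N) = (2*J)/(178 + N) = 2*J/(178 + N))
(A(67) + 17014) + d(n, H) = ((3 - 1*67) + 17014) + 2*1/(178 - 123) = ((3 - 67) + 17014) + 2*1/55 = (-64 + 17014) + 2*1*(1/55) = 16950 + 2/55 = 932252/55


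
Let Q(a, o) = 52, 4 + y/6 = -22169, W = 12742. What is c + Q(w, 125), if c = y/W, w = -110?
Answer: 264773/6371 ≈ 41.559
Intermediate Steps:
y = -133038 (y = -24 + 6*(-22169) = -24 - 133014 = -133038)
c = -66519/6371 (c = -133038/12742 = -133038*1/12742 = -66519/6371 ≈ -10.441)
c + Q(w, 125) = -66519/6371 + 52 = 264773/6371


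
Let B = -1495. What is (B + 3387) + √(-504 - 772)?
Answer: 1892 + 2*I*√319 ≈ 1892.0 + 35.721*I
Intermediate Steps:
(B + 3387) + √(-504 - 772) = (-1495 + 3387) + √(-504 - 772) = 1892 + √(-1276) = 1892 + 2*I*√319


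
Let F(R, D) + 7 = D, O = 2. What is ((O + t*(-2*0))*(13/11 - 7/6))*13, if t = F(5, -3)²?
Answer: 13/33 ≈ 0.39394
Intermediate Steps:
F(R, D) = -7 + D
t = 100 (t = (-7 - 3)² = (-10)² = 100)
((O + t*(-2*0))*(13/11 - 7/6))*13 = ((2 + 100*(-2*0))*(13/11 - 7/6))*13 = ((2 + 100*0)*(13*(1/11) - 7*⅙))*13 = ((2 + 0)*(13/11 - 7/6))*13 = (2*(1/66))*13 = (1/33)*13 = 13/33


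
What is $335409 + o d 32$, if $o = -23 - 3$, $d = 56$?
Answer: $288817$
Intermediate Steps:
$o = -26$ ($o = -23 - 3 = -26$)
$335409 + o d 32 = 335409 + \left(-26\right) 56 \cdot 32 = 335409 - 46592 = 288817$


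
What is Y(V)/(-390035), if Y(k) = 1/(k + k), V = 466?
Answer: -1/363512620 ≈ -2.7509e-9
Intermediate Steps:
Y(k) = 1/(2*k)
Y(V)/(-390035) = ((½)/466)/(-390035) = ((½)*(1/466))*(-1/390035) = (1/932)*(-1/390035) = -1/363512620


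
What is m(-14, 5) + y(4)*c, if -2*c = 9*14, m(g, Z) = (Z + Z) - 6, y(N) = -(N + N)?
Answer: 508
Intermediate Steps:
y(N) = -2*N
m(g, Z) = -6 + 2*Z (m(g, Z) = 2*Z - 6 = -6 + 2*Z)
c = -63 (c = -9*14/2 = -1/2*126 = -63)
m(-14, 5) + y(4)*c = (-6 + 2*5) - 2*4*(-63) = (-6 + 10) - 8*(-63) = 4 + 504 = 508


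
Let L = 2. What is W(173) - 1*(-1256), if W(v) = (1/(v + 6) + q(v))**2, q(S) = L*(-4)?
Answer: 42291257/32041 ≈ 1319.9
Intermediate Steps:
q(S) = -8 (q(S) = 2*(-4) = -8)
W(v) = (-8 + 1/(6 + v))**2 (W(v) = (1/(v + 6) - 8)**2 = (1/(6 + v) - 8)**2 = (-8 + 1/(6 + v))**2)
W(173) - 1*(-1256) = (47 + 8*173)**2/(6 + 173)**2 - 1*(-1256) = (47 + 1384)**2/179**2 + 1256 = (1/32041)*1431**2 + 1256 = (1/32041)*2047761 + 1256 = 2047761/32041 + 1256 = 42291257/32041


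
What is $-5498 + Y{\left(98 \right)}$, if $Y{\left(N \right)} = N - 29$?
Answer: $-5429$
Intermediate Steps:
$Y{\left(N \right)} = -29 + N$
$-5498 + Y{\left(98 \right)} = -5498 + \left(-29 + 98\right) = -5498 + 69 = -5429$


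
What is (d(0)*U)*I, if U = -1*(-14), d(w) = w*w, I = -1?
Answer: 0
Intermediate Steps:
d(w) = w²
U = 14
(d(0)*U)*I = (0²*14)*(-1) = (0*14)*(-1) = 0*(-1) = 0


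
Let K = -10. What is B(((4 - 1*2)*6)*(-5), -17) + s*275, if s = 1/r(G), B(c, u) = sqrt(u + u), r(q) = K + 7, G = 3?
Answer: -275/3 + I*sqrt(34) ≈ -91.667 + 5.831*I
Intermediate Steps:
r(q) = -3 (r(q) = -10 + 7 = -3)
B(c, u) = sqrt(2)*sqrt(u) (B(c, u) = sqrt(2*u) = sqrt(2)*sqrt(u))
s = -1/3 (s = 1/(-3) = -1/3 ≈ -0.33333)
B(((4 - 1*2)*6)*(-5), -17) + s*275 = sqrt(2)*sqrt(-17) - 1/3*275 = sqrt(2)*(I*sqrt(17)) - 275/3 = I*sqrt(34) - 275/3 = -275/3 + I*sqrt(34)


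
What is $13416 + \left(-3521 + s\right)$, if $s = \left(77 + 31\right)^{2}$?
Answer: $21559$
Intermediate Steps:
$s = 11664$ ($s = 108^{2} = 11664$)
$13416 + \left(-3521 + s\right) = 13416 + \left(-3521 + 11664\right) = 13416 + 8143 = 21559$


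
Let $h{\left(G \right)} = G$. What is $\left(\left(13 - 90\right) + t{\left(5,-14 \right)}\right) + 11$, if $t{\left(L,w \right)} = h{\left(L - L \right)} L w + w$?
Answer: $-80$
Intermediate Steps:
$t{\left(L,w \right)} = w$ ($t{\left(L,w \right)} = \left(L - L\right) L w + w = 0 L w + w = 0 w + w = 0 + w = w$)
$\left(\left(13 - 90\right) + t{\left(5,-14 \right)}\right) + 11 = \left(\left(13 - 90\right) - 14\right) + 11 = \left(-77 - 14\right) + 11 = -91 + 11 = -80$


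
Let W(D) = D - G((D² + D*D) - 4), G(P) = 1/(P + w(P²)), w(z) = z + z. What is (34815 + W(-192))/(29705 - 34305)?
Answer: -376370362821347/50004438349600 ≈ -7.5267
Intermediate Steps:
w(z) = 2*z
G(P) = 1/(P + 2*P²)
W(D) = D - 1/((-7 + 4*D²)*(-4 + 2*D²)) (W(D) = D - 1/(((D² + D*D) - 4)*(1 + 2*((D² + D*D) - 4))) = D - 1/(((D² + D²) - 4)*(1 + 2*((D² + D²) - 4))) = D - 1/((2*D² - 4)*(1 + 2*(2*D² - 4))) = D - 1/((-4 + 2*D²)*(1 + 2*(-4 + 2*D²))) = D - 1/((-4 + 2*D²)*(1 + (-8 + 4*D²))) = D - 1/((-4 + 2*D²)*(-7 + 4*D²)) = D - 1/((-7 + 4*D²)*(-4 + 2*D²)))
(34815 + W(-192))/(29705 - 34305) = (34815 + (-1 - 30*(-192)³ + 8*(-192)⁵ + 28*(-192))/(2*(14 - 15*(-192)² + 4*(-192)⁴)))/(29705 - 34305) = (34815 + (-1 - 30*(-7077888) + 8*(-260919263232) - 5376)/(2*(14 - 15*36864 + 4*1358954496)))/(-4600) = (34815 + (-1 + 212336640 - 2087354105856 - 5376)/(2*(14 - 552960 + 5435817984)))*(-1/4600) = (34815 + (½)*(-2087141774593)/5435265038)*(-1/4600) = (34815 + (½)*(1/5435265038)*(-2087141774593))*(-1/4600) = (34815 - 2087141774593/10870530076)*(-1/4600) = (376370362821347/10870530076)*(-1/4600) = -376370362821347/50004438349600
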